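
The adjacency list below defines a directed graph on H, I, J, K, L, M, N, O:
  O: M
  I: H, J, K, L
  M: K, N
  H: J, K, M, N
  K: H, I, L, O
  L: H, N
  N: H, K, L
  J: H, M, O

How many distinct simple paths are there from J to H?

25

J→H
J→M→K→H
J→M→K→I→H
J→M→K→I→L→H
J→M→K→I→L→N→H
J→M→K→L→H
J→M→K→L→N→H
J→M→N→H
... and 17 more.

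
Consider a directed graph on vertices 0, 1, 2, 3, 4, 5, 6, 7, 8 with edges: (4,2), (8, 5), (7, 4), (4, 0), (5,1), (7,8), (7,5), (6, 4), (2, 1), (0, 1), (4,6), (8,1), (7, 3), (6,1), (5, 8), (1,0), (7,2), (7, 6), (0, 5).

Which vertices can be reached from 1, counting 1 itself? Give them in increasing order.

0, 1, 5, 8

Start at 1.
Its neighbours: 0.
Then their neighbours: 5.
Then next layer: 8.
Nothing further is reachable.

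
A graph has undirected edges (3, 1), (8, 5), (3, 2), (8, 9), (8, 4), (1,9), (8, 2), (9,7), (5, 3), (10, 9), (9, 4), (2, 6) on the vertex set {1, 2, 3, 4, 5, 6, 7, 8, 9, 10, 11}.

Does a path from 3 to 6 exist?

Yes

Explore from 3.
Distance 1: reach 1, 2, 5.
Distance 2: reach 6, 8, 9.
Found 6.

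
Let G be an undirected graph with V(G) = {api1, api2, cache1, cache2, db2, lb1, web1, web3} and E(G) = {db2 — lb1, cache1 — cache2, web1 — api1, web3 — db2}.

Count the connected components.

From api1: component {api1, web1}.
From api2: component {api2}.
From cache1: component {cache1, cache2}.
From db2: component {db2, lb1, web3}.
That's 4 components.

4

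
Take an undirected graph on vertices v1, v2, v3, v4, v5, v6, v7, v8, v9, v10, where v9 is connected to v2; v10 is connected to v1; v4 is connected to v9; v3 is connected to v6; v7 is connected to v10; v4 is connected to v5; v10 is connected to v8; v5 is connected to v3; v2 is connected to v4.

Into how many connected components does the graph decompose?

2

From v1: component {v1, v7, v8, v10}.
From v2: component {v2, v3, v4, v5, v6, v9}.
That's 2 components.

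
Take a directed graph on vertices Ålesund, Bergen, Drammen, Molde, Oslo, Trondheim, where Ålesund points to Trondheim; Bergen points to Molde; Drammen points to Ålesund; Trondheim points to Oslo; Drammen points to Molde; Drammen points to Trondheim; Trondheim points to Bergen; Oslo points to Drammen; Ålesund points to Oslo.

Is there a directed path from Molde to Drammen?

No

Molde has no outgoing edges, so nothing is reachable from it.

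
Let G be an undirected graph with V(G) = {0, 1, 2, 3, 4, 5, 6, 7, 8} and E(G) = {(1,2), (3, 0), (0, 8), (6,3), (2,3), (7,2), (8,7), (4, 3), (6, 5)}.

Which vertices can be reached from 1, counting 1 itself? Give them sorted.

0, 1, 2, 3, 4, 5, 6, 7, 8

Start at 1.
Its neighbours: 2.
Then their neighbours: 3, 7.
Then next layer: 0, 4, 6, 8.
Then next layer: 5.
Every vertex is now reached.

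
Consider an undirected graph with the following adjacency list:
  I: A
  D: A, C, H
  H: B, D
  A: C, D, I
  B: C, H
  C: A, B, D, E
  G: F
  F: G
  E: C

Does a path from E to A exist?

Explore from E.
Distance 1: reach C.
Distance 2: reach A, B, D.
Found A.

Yes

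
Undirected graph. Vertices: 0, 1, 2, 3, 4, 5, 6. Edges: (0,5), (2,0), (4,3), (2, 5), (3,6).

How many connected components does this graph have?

3

From 0: component {0, 2, 5}.
From 1: component {1}.
From 3: component {3, 4, 6}.
That's 3 components.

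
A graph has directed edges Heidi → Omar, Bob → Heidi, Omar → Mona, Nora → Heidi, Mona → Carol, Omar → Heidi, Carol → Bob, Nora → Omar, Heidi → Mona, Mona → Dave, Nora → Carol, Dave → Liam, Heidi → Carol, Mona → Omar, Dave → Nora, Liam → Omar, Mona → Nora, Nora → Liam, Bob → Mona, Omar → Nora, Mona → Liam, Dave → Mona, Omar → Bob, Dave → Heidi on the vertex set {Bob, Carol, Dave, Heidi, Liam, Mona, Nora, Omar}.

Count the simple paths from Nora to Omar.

17

Nora→Carol→Bob→Heidi→Mona→Dave→Liam→Omar
Nora→Carol→Bob→Heidi→Mona→Liam→Omar
Nora→Carol→Bob→Heidi→Mona→Omar
Nora→Carol→Bob→Heidi→Omar
Nora→Carol→Bob→Mona→Dave→Heidi→Omar
Nora→Carol→Bob→Mona→Dave→Liam→Omar
Nora→Carol→Bob→Mona→Liam→Omar
Nora→Carol→Bob→Mona→Omar
... and 9 more.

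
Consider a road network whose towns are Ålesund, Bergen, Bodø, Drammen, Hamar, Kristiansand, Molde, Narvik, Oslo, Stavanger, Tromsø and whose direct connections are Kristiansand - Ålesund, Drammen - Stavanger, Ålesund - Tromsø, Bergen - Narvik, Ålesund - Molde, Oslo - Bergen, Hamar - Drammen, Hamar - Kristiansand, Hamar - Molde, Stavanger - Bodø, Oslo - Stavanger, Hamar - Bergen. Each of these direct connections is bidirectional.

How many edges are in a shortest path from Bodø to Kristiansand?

4

Distance 0: Bodø.
Distance 1: Stavanger.
Distance 2: Drammen, Oslo.
Distance 3: Bergen, Hamar.
Distance 4: Kristiansand, Molde, Narvik — contains Kristiansand.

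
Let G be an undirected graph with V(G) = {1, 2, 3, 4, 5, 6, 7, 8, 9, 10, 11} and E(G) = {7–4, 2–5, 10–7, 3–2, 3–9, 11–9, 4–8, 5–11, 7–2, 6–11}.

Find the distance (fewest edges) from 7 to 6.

4

Distance 0: 7.
Distance 1: 2, 4, 10.
Distance 2: 3, 5, 8.
Distance 3: 9, 11.
Distance 4: 6 — contains 6.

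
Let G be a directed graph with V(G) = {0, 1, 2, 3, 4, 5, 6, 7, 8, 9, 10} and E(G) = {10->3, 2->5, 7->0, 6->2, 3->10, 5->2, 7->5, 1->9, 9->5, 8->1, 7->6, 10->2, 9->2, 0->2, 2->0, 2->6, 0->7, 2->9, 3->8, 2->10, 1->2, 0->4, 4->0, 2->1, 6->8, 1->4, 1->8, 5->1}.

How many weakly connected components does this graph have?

1

From 0: component {0, 1, 2, 3, 4, 5, 6, 7, 8, 9, 10}.
That's 1 component.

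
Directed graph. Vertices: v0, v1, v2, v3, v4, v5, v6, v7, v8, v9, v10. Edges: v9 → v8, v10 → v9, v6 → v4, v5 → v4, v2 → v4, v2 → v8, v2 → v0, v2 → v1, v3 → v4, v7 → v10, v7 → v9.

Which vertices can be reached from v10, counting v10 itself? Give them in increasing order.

Start at v10.
Its neighbours: v9.
Then their neighbours: v8.
Nothing further is reachable.

v8, v9, v10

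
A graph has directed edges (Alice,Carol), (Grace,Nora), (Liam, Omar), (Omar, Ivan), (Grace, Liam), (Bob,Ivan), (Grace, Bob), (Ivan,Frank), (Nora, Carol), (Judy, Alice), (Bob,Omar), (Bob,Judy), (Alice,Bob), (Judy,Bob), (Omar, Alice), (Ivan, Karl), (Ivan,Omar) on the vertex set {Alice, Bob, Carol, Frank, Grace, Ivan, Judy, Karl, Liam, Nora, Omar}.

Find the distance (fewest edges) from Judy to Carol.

Distance 0: Judy.
Distance 1: Alice, Bob.
Distance 2: Carol, Ivan, Omar — contains Carol.

2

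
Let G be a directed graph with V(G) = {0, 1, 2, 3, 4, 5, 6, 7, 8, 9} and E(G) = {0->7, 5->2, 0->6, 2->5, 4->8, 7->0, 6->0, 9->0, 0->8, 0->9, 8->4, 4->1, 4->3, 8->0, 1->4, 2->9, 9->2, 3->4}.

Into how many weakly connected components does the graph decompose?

From 0: component {0, 1, 2, 3, 4, 5, 6, 7, 8, 9}.
That's 1 component.

1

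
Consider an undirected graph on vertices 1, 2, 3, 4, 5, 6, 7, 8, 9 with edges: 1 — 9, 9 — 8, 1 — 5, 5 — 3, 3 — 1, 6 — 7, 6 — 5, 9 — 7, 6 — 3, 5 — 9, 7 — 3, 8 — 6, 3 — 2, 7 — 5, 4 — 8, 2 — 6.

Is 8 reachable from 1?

Explore from 1.
Distance 1: reach 3, 5, 9.
Distance 2: reach 2, 6, 7, 8.
Found 8.

Yes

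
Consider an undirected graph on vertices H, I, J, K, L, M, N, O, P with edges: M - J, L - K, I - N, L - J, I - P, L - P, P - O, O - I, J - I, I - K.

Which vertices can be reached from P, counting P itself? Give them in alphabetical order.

Start at P.
Its neighbours: I, L, O.
Then their neighbours: J, K, N.
Then next layer: M.
Nothing further is reachable.

I, J, K, L, M, N, O, P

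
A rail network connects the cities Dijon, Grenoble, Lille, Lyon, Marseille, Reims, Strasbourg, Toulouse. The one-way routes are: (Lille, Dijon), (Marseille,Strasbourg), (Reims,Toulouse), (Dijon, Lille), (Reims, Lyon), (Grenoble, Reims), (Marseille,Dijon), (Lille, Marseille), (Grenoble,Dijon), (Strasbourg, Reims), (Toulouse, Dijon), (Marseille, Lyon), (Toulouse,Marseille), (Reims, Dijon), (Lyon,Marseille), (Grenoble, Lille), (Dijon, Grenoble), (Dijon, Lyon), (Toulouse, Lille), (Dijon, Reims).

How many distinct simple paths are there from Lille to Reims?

Lille→Dijon→Grenoble→Reims
Lille→Dijon→Lyon→Marseille→Strasbourg→Reims
Lille→Dijon→Reims
Lille→Marseille→Dijon→Grenoble→Reims
Lille→Marseille→Dijon→Reims
Lille→Marseille→Strasbourg→Reims

6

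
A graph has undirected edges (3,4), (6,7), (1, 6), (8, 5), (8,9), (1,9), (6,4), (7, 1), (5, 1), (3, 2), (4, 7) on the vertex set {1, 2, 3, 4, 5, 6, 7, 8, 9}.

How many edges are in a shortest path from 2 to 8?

6

Distance 0: 2.
Distance 1: 3.
Distance 2: 4.
Distance 3: 6, 7.
Distance 4: 1.
Distance 5: 5, 9.
Distance 6: 8 — contains 8.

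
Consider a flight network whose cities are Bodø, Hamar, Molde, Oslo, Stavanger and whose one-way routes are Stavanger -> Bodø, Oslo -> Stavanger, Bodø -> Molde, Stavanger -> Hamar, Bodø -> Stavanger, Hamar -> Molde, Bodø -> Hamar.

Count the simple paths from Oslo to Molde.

Oslo→Stavanger→Bodø→Hamar→Molde
Oslo→Stavanger→Bodø→Molde
Oslo→Stavanger→Hamar→Molde

3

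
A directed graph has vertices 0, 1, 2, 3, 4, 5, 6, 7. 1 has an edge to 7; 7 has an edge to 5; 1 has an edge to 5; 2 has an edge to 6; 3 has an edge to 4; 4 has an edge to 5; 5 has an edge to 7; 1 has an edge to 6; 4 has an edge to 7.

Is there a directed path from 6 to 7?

6 has no outgoing edges, so nothing is reachable from it.

No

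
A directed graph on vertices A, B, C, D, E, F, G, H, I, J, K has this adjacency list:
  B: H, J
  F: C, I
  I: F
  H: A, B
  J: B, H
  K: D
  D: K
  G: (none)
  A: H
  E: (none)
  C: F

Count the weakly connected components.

5

From A: component {A, B, H, J}.
From C: component {C, F, I}.
From D: component {D, K}.
From E: component {E}.
From G: component {G}.
That's 5 components.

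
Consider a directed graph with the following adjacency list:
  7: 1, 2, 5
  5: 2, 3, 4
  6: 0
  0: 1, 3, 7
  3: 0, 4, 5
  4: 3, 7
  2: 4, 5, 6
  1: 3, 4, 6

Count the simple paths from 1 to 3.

13

1→3
1→4→3
1→4→7→2→5→3
1→4→7→2→6→0→3
1→4→7→5→2→6→0→3
1→4→7→5→3
1→6→0→3
1→6→0→7→2→4→3
1→6→0→7→2→5→3
1→6→0→7→2→5→4→3
1→6→0→7→5→2→4→3
1→6→0→7→5→3
1→6→0→7→5→4→3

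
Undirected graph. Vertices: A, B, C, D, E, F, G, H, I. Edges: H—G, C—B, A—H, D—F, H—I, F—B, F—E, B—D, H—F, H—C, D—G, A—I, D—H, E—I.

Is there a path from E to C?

Explore from E.
Distance 1: reach F, I.
Distance 2: reach A, B, D, H.
Distance 3: reach C, G.
Found C.

Yes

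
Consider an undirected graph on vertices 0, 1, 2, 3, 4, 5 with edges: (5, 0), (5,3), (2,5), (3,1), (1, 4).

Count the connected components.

From 0: component {0, 1, 2, 3, 4, 5}.
That's 1 component.

1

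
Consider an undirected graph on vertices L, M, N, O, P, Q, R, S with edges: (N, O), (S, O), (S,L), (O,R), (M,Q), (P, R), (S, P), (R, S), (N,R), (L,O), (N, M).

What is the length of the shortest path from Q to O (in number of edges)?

3

Distance 0: Q.
Distance 1: M.
Distance 2: N.
Distance 3: O, R — contains O.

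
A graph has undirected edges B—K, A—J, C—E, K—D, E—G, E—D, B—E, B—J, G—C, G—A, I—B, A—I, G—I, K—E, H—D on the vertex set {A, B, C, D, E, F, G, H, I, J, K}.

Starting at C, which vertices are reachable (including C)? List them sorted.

Start at C.
Its neighbours: E, G.
Then their neighbours: A, B, D, I, K.
Then next layer: H, J.
Nothing further is reachable.

A, B, C, D, E, G, H, I, J, K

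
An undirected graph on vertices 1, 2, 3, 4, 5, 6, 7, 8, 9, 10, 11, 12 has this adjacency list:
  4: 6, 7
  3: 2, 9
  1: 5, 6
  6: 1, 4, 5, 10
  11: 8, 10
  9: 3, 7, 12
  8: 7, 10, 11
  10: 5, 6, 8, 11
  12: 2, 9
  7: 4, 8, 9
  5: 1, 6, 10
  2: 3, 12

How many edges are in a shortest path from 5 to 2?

Distance 0: 5.
Distance 1: 1, 6, 10.
Distance 2: 4, 8, 11.
Distance 3: 7.
Distance 4: 9.
Distance 5: 3, 12.
Distance 6: 2 — contains 2.

6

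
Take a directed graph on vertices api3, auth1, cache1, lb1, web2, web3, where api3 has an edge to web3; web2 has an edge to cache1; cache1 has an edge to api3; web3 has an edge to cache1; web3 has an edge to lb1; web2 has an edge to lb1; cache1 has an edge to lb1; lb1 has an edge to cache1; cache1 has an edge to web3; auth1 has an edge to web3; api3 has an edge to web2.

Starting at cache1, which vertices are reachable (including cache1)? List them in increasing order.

api3, cache1, lb1, web2, web3

Start at cache1.
Its neighbours: api3, lb1, web3.
Then their neighbours: web2.
Nothing further is reachable.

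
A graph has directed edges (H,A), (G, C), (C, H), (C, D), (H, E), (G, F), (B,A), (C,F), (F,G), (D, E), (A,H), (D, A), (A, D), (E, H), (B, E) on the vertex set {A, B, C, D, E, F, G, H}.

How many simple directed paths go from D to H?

D→A→H
D→E→H

2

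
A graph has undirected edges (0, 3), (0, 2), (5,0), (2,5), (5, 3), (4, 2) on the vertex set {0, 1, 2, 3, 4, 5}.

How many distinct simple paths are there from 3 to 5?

3

3–0–2–5
3–0–5
3–5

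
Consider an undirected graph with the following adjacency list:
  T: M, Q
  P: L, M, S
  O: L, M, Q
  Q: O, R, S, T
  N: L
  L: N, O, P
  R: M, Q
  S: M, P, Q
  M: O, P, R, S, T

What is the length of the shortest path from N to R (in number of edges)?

4

Distance 0: N.
Distance 1: L.
Distance 2: O, P.
Distance 3: M, Q, S.
Distance 4: R, T — contains R.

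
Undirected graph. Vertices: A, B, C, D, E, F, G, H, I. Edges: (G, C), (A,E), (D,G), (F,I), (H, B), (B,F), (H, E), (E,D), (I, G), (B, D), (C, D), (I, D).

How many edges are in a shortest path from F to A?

4

Distance 0: F.
Distance 1: B, I.
Distance 2: D, G, H.
Distance 3: C, E.
Distance 4: A — contains A.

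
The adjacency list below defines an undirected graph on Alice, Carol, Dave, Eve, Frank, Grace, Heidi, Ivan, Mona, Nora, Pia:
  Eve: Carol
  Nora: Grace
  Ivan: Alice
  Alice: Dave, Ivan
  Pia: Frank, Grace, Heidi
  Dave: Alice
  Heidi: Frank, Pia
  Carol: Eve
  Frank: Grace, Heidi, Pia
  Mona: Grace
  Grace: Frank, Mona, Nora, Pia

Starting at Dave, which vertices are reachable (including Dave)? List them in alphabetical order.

Start at Dave.
Its neighbours: Alice.
Then their neighbours: Ivan.
Nothing further is reachable.

Alice, Dave, Ivan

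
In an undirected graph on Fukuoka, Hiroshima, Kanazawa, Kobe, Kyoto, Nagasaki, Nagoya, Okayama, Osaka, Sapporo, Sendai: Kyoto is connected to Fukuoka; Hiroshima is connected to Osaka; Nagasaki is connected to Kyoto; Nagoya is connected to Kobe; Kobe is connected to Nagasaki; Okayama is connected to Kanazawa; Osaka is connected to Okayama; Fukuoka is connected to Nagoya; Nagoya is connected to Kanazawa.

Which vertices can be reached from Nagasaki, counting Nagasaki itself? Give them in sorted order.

Fukuoka, Hiroshima, Kanazawa, Kobe, Kyoto, Nagasaki, Nagoya, Okayama, Osaka

Start at Nagasaki.
Its neighbours: Kobe, Kyoto.
Then their neighbours: Fukuoka, Nagoya.
Then next layer: Kanazawa.
Then next layer: Okayama.
Then next layer: Osaka.
Then next layer: Hiroshima.
Nothing further is reachable.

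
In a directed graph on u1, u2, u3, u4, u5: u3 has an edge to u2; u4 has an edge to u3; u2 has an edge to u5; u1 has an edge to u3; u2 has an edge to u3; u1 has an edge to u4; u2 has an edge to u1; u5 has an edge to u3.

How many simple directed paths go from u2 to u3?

u2→u1→u3
u2→u1→u4→u3
u2→u3
u2→u5→u3

4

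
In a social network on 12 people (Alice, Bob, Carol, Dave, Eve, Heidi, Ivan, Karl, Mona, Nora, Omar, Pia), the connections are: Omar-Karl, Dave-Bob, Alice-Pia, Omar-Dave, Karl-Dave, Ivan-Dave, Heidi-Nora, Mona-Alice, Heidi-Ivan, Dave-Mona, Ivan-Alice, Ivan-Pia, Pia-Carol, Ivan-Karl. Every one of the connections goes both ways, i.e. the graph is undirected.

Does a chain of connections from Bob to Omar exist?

Explore from Bob.
Distance 1: reach Dave.
Distance 2: reach Ivan, Karl, Mona, Omar.
Found Omar.

Yes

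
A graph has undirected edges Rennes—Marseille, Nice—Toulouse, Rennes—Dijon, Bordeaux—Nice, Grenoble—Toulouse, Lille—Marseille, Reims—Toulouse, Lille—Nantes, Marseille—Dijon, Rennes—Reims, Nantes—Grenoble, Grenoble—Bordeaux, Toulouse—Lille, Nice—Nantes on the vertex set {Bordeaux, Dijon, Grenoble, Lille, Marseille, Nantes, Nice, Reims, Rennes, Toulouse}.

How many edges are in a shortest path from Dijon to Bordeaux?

5

Distance 0: Dijon.
Distance 1: Marseille, Rennes.
Distance 2: Lille, Reims.
Distance 3: Nantes, Toulouse.
Distance 4: Grenoble, Nice.
Distance 5: Bordeaux — contains Bordeaux.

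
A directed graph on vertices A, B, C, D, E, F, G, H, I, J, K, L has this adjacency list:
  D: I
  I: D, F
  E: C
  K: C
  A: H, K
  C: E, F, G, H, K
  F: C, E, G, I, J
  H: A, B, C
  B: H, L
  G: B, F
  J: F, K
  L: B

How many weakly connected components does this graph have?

1

From A: component {A, B, C, D, E, F, G, H, I, J, K, L}.
That's 1 component.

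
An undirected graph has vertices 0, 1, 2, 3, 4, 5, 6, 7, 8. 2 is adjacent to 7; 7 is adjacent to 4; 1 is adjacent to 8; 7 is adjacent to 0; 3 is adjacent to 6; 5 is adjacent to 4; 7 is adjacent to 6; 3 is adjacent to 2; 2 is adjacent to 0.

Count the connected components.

2

From 0: component {0, 2, 3, 4, 5, 6, 7}.
From 1: component {1, 8}.
That's 2 components.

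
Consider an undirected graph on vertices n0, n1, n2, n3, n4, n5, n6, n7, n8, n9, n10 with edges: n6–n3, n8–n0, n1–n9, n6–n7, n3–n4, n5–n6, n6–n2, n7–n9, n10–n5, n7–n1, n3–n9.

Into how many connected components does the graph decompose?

2

From n0: component {n0, n8}.
From n1: component {n1, n2, n3, n4, n5, n6, n7, n9, n10}.
That's 2 components.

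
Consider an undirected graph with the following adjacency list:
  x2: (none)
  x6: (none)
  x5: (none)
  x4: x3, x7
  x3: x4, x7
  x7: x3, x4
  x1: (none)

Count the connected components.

5

From x1: component {x1}.
From x2: component {x2}.
From x3: component {x3, x4, x7}.
From x5: component {x5}.
From x6: component {x6}.
That's 5 components.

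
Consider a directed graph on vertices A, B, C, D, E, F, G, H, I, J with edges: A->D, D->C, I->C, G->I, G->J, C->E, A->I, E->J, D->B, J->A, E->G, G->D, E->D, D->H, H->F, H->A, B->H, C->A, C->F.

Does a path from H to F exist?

Yes

Explore from H.
Distance 1: reach A, F.
Found F.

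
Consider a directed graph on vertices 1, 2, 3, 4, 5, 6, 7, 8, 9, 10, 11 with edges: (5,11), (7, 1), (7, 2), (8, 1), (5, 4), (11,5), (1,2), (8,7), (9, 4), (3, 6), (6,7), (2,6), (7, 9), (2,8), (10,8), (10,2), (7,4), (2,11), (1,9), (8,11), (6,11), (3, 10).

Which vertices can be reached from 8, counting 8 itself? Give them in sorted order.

1, 2, 4, 5, 6, 7, 8, 9, 11

Start at 8.
Its neighbours: 1, 7, 11.
Then their neighbours: 2, 4, 5, 9.
Then next layer: 6.
Nothing further is reachable.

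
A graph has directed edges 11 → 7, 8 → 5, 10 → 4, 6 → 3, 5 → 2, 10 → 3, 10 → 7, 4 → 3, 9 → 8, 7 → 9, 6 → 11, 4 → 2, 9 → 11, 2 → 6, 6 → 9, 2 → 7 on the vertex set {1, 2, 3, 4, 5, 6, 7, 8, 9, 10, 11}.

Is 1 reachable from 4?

No

Explore from 4.
Distance 1: reach 2, 3.
Distance 2: reach 6, 7.
Distance 3: reach 9, 11.
Distance 4: reach 8.
Distance 5: reach 5.
The search from 4 is exhausted; no directed path reaches 1.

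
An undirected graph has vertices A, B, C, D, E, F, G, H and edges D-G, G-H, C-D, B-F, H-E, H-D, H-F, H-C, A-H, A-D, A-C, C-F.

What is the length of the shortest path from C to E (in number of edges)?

2

Distance 0: C.
Distance 1: A, D, F, H.
Distance 2: B, E, G — contains E.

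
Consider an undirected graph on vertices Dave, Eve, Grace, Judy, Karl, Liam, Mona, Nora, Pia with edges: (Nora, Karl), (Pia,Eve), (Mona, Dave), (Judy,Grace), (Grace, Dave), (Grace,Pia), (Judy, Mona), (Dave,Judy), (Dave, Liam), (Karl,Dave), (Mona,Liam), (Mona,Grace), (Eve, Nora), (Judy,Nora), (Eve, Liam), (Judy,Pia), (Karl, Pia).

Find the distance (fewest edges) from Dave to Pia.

2

Distance 0: Dave.
Distance 1: Grace, Judy, Karl, Liam, Mona.
Distance 2: Eve, Nora, Pia — contains Pia.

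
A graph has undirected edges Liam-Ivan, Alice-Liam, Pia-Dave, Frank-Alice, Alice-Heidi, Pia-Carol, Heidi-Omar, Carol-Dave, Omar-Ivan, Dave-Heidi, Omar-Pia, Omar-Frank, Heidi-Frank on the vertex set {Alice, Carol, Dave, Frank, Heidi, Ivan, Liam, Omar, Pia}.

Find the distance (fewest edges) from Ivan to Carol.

Distance 0: Ivan.
Distance 1: Liam, Omar.
Distance 2: Alice, Frank, Heidi, Pia.
Distance 3: Carol, Dave — contains Carol.

3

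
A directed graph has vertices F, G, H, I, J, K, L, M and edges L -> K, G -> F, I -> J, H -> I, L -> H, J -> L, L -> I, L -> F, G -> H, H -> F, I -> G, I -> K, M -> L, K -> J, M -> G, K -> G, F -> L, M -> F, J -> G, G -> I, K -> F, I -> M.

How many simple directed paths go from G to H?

G→F→L→H
G→H
G→I→J→L→H
G→I→K→F→L→H
G→I→K→J→L→H
G→I→M→F→L→H
G→I→M→L→H

7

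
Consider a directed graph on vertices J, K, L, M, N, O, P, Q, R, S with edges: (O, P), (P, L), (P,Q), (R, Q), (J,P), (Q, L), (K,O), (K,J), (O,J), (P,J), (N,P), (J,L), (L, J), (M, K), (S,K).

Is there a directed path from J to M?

Explore from J.
Distance 1: reach L, P.
Distance 2: reach Q.
The search from J is exhausted; no directed path reaches M.

No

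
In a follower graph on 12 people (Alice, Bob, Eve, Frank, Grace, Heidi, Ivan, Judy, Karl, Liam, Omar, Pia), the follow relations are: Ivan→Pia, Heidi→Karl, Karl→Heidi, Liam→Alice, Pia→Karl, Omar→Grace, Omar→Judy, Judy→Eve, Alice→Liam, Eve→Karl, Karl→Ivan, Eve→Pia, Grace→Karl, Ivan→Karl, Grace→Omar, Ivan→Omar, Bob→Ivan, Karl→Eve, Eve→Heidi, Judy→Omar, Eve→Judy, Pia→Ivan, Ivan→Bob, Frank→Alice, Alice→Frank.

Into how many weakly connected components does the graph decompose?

2

From Alice: component {Alice, Frank, Liam}.
From Bob: component {Bob, Eve, Grace, Heidi, Ivan, Judy, Karl, Omar, Pia}.
That's 2 components.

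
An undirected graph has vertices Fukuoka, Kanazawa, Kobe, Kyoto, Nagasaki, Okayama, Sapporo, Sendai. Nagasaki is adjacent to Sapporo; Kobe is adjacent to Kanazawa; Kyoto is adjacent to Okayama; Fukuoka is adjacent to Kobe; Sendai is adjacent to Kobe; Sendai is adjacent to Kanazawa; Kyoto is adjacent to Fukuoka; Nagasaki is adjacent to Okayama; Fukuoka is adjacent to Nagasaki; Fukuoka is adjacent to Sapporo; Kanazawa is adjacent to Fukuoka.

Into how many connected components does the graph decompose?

From Fukuoka: component {Fukuoka, Kanazawa, Kobe, Kyoto, Nagasaki, Okayama, Sapporo, Sendai}.
That's 1 component.

1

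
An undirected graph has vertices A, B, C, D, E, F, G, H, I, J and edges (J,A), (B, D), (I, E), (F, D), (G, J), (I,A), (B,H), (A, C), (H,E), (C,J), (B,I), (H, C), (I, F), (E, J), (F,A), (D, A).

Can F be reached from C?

Yes

Explore from C.
Distance 1: reach A, H, J.
Distance 2: reach B, D, E, F, G, I.
Found F.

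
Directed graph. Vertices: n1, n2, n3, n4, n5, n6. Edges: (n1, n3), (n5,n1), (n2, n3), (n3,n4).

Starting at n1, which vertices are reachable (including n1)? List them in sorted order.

Start at n1.
Its neighbours: n3.
Then their neighbours: n4.
Nothing further is reachable.

n1, n3, n4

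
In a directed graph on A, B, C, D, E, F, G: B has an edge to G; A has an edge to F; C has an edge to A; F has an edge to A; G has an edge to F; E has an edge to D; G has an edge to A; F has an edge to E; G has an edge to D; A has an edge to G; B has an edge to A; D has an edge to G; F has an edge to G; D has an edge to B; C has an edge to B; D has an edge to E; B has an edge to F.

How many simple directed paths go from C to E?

C→A→F→E
C→A→F→G→D→E
C→A→G→D→B→F→E
C→A→G→D→E
C→A→G→F→E
C→B→A→F→E
C→B→A→F→G→D→E
C→B→A→G→D→E
C→B→A→G→F→E
C→B→F→A→G→D→E
C→B→F→E
C→B→F→G→D→E
C→B→G→A→F→E
C→B→G→D→E
C→B→G→F→E

15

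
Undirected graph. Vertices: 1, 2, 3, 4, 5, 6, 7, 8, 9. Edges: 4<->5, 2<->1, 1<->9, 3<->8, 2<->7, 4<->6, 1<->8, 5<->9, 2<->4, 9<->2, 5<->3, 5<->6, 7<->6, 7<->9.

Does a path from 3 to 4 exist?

Yes

Explore from 3.
Distance 1: reach 5, 8.
Distance 2: reach 1, 4, 6, 9.
Found 4.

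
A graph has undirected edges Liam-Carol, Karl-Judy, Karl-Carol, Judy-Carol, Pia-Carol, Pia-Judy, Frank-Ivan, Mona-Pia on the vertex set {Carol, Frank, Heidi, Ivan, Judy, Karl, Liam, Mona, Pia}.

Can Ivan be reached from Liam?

Explore from Liam.
Distance 1: reach Carol.
Distance 2: reach Judy, Karl, Pia.
Distance 3: reach Mona.
The search is exhausted without reaching Ivan; it lies in a different component.

No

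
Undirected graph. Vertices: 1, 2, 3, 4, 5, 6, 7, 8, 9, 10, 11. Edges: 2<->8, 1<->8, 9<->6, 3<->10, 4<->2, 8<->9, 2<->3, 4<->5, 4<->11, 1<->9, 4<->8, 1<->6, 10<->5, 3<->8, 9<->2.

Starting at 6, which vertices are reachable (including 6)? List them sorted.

1, 2, 3, 4, 5, 6, 8, 9, 10, 11

Start at 6.
Its neighbours: 1, 9.
Then their neighbours: 2, 8.
Then next layer: 3, 4.
Then next layer: 5, 10, 11.
Nothing further is reachable.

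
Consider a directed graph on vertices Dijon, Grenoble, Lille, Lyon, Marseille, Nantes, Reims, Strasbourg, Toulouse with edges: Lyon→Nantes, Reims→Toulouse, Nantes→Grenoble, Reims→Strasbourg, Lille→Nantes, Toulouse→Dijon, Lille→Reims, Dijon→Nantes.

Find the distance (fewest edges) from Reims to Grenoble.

Distance 0: Reims.
Distance 1: Strasbourg, Toulouse.
Distance 2: Dijon.
Distance 3: Nantes.
Distance 4: Grenoble — contains Grenoble.

4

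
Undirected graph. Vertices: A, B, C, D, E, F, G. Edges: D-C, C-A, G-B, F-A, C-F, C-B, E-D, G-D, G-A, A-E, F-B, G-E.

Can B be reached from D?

Yes

Explore from D.
Distance 1: reach C, E, G.
Distance 2: reach A, B, F.
Found B.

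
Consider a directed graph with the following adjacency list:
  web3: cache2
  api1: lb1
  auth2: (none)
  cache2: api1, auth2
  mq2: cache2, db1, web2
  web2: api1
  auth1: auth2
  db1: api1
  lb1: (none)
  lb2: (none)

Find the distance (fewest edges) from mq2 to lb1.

3

Distance 0: mq2.
Distance 1: cache2, db1, web2.
Distance 2: api1, auth2.
Distance 3: lb1 — contains lb1.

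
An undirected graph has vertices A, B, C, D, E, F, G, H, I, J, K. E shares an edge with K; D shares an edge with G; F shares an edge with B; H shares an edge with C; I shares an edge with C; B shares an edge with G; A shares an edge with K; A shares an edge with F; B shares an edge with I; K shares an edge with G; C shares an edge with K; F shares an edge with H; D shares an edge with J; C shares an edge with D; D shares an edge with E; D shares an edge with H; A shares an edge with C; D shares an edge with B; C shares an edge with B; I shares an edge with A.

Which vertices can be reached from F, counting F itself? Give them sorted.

A, B, C, D, E, F, G, H, I, J, K

Start at F.
Its neighbours: A, B, H.
Then their neighbours: C, D, G, I, K.
Then next layer: E, J.
Every vertex is now reached.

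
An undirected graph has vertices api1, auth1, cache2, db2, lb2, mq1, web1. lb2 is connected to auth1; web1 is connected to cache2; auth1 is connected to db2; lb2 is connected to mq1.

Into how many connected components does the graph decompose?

From api1: component {api1}.
From auth1: component {auth1, db2, lb2, mq1}.
From cache2: component {cache2, web1}.
That's 3 components.

3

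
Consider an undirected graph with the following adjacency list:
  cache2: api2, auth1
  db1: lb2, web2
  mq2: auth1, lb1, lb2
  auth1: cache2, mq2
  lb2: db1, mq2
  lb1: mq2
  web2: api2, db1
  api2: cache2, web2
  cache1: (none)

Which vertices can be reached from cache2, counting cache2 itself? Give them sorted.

Start at cache2.
Its neighbours: api2, auth1.
Then their neighbours: mq2, web2.
Then next layer: db1, lb1, lb2.
Nothing further is reachable.

api2, auth1, cache2, db1, lb1, lb2, mq2, web2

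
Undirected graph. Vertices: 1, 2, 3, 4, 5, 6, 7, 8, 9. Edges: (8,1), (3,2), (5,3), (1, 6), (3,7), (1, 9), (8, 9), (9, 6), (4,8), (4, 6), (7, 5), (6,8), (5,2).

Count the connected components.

2

From 1: component {1, 4, 6, 8, 9}.
From 2: component {2, 3, 5, 7}.
That's 2 components.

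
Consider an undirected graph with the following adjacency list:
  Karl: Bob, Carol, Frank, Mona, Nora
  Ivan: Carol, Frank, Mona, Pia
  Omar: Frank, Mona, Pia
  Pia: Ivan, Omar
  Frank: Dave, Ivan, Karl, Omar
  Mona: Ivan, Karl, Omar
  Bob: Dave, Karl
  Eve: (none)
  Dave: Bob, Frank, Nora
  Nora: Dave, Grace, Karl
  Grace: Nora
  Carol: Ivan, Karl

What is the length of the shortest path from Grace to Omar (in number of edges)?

Distance 0: Grace.
Distance 1: Nora.
Distance 2: Dave, Karl.
Distance 3: Bob, Carol, Frank, Mona.
Distance 4: Ivan, Omar — contains Omar.

4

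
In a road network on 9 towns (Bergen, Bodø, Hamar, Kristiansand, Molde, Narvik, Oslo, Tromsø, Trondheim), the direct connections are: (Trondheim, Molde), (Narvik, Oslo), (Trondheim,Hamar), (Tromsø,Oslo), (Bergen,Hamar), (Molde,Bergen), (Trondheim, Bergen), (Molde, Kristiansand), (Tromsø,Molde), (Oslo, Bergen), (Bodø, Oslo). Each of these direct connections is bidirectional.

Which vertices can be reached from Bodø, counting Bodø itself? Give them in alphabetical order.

Bergen, Bodø, Hamar, Kristiansand, Molde, Narvik, Oslo, Tromsø, Trondheim

Start at Bodø.
Its neighbours: Oslo.
Then their neighbours: Bergen, Narvik, Tromsø.
Then next layer: Hamar, Molde, Trondheim.
Then next layer: Kristiansand.
Every vertex is now reached.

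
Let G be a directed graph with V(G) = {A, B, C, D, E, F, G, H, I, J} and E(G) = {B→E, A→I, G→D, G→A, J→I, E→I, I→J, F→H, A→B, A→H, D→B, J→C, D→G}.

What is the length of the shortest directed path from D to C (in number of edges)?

5

Distance 0: D.
Distance 1: B, G.
Distance 2: A, E.
Distance 3: H, I.
Distance 4: J.
Distance 5: C — contains C.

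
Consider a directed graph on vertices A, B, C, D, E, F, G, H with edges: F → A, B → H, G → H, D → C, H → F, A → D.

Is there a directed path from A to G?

Explore from A.
Distance 1: reach D.
Distance 2: reach C.
The search from A is exhausted; no directed path reaches G.

No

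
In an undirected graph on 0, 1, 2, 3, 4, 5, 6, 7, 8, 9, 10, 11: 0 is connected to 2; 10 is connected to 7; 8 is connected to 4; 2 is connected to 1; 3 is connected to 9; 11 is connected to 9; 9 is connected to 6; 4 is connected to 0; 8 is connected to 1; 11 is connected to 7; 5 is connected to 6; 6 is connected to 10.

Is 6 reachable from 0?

Explore from 0.
Distance 1: reach 2, 4.
Distance 2: reach 1, 8.
The search is exhausted without reaching 6; it lies in a different component.

No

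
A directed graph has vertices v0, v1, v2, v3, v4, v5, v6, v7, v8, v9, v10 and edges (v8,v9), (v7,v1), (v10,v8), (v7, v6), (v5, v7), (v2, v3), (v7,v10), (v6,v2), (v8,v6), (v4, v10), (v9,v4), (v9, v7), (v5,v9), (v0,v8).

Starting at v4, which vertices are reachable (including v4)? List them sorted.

v1, v2, v3, v4, v6, v7, v8, v9, v10

Start at v4.
Its neighbours: v10.
Then their neighbours: v8.
Then next layer: v6, v9.
Then next layer: v2, v7.
Then next layer: v1, v3.
Nothing further is reachable.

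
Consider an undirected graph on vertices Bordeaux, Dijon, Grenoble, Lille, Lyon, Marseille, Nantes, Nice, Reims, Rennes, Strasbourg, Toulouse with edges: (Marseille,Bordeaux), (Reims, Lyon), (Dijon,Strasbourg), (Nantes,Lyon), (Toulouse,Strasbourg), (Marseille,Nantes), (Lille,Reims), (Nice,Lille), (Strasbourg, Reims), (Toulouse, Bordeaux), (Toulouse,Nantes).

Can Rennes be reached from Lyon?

No

Explore from Lyon.
Distance 1: reach Nantes, Reims.
Distance 2: reach Lille, Marseille, Strasbourg, Toulouse.
Distance 3: reach Bordeaux, Dijon, Nice.
The search is exhausted without reaching Rennes; it lies in a different component.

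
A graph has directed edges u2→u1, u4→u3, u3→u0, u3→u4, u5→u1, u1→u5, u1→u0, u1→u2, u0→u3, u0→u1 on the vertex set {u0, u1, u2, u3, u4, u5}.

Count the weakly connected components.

1

From u0: component {u0, u1, u2, u3, u4, u5}.
That's 1 component.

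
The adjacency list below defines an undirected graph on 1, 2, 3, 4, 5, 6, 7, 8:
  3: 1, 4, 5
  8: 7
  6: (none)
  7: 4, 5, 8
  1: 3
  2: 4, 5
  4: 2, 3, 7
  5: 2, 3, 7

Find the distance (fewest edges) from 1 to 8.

4

Distance 0: 1.
Distance 1: 3.
Distance 2: 4, 5.
Distance 3: 2, 7.
Distance 4: 8 — contains 8.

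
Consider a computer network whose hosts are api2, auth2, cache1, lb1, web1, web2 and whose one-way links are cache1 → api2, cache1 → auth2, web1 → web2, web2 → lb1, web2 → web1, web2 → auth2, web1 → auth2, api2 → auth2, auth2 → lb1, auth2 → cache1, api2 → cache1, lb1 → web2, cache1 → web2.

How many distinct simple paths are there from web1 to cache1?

web1→auth2→cache1
web1→web2→auth2→cache1

2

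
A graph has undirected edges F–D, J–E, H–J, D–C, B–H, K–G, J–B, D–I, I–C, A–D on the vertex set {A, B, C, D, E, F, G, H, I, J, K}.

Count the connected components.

3

From A: component {A, C, D, F, I}.
From B: component {B, E, H, J}.
From G: component {G, K}.
That's 3 components.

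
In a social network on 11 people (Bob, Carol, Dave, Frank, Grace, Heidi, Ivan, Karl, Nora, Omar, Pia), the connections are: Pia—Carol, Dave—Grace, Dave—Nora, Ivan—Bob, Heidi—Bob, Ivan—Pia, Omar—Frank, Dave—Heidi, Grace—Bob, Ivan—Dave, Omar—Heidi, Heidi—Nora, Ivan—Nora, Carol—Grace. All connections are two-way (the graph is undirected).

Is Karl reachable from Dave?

Explore from Dave.
Distance 1: reach Grace, Heidi, Ivan, Nora.
Distance 2: reach Bob, Carol, Omar, Pia.
Distance 3: reach Frank.
The search is exhausted without reaching Karl; it lies in a different component.

No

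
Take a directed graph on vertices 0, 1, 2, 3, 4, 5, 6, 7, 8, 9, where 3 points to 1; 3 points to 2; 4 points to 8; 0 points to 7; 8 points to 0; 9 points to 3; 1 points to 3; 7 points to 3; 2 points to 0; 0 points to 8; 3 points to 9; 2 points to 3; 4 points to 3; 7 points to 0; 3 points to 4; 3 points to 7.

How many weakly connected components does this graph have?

From 0: component {0, 1, 2, 3, 4, 7, 8, 9}.
From 5: component {5}.
From 6: component {6}.
That's 3 components.

3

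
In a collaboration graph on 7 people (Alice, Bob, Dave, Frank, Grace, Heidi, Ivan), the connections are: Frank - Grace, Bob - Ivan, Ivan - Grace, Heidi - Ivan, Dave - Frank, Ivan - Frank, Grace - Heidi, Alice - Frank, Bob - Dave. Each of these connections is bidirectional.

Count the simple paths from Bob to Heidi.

Bob–Dave–Frank–Grace–Heidi
Bob–Dave–Frank–Grace–Ivan–Heidi
Bob–Dave–Frank–Ivan–Grace–Heidi
Bob–Dave–Frank–Ivan–Heidi
Bob–Ivan–Frank–Grace–Heidi
Bob–Ivan–Grace–Heidi
Bob–Ivan–Heidi

7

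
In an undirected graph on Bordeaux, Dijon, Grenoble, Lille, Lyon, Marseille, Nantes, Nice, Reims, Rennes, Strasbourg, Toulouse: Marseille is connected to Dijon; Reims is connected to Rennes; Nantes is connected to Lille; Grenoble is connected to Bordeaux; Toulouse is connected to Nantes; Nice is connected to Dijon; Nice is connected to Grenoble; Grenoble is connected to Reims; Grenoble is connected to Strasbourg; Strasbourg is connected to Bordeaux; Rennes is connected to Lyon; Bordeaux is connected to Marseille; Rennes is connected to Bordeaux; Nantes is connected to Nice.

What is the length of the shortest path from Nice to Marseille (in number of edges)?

2

Distance 0: Nice.
Distance 1: Dijon, Grenoble, Nantes.
Distance 2: Bordeaux, Lille, Marseille, Reims, Strasbourg, Toulouse — contains Marseille.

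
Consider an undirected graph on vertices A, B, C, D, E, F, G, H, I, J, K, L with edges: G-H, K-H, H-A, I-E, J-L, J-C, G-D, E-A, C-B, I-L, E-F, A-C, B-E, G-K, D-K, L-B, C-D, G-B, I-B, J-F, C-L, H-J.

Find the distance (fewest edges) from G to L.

2

Distance 0: G.
Distance 1: B, D, H, K.
Distance 2: A, C, E, I, J, L — contains L.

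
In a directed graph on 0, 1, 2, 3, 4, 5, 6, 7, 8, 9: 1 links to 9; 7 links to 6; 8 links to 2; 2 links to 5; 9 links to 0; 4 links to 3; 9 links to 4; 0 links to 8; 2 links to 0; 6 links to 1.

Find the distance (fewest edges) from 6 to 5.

Distance 0: 6.
Distance 1: 1.
Distance 2: 9.
Distance 3: 0, 4.
Distance 4: 3, 8.
Distance 5: 2.
Distance 6: 5 — contains 5.

6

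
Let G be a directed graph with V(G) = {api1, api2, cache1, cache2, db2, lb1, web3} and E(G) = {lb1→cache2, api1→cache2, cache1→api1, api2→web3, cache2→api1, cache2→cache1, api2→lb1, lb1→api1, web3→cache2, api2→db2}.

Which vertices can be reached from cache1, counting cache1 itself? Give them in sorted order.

api1, cache1, cache2

Start at cache1.
Its neighbours: api1.
Then their neighbours: cache2.
Nothing further is reachable.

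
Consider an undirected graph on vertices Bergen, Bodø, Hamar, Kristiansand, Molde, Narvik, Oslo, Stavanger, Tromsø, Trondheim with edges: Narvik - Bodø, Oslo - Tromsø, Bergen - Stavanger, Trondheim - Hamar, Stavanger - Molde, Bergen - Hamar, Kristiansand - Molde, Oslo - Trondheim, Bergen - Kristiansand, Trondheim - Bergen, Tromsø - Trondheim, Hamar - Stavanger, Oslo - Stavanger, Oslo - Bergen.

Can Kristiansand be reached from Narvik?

No

Explore from Narvik.
Distance 1: reach Bodø.
The search is exhausted without reaching Kristiansand; it lies in a different component.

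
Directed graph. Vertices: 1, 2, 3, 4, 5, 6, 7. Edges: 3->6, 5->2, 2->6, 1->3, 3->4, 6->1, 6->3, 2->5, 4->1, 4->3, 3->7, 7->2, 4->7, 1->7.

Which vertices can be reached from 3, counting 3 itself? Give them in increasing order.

Start at 3.
Its neighbours: 4, 6, 7.
Then their neighbours: 1, 2.
Then next layer: 5.
Every vertex is now reached.

1, 2, 3, 4, 5, 6, 7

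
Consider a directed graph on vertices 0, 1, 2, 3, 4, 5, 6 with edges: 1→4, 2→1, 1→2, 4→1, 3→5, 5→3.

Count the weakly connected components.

From 0: component {0}.
From 1: component {1, 2, 4}.
From 3: component {3, 5}.
From 6: component {6}.
That's 4 components.

4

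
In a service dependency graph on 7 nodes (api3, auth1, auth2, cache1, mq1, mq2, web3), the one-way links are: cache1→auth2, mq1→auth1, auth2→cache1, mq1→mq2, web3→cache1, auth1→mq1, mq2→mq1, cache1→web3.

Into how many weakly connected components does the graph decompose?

From api3: component {api3}.
From auth1: component {auth1, mq1, mq2}.
From auth2: component {auth2, cache1, web3}.
That's 3 components.

3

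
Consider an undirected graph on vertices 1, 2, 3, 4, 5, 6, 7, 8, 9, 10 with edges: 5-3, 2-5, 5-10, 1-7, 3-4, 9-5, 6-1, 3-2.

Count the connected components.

From 1: component {1, 6, 7}.
From 2: component {2, 3, 4, 5, 9, 10}.
From 8: component {8}.
That's 3 components.

3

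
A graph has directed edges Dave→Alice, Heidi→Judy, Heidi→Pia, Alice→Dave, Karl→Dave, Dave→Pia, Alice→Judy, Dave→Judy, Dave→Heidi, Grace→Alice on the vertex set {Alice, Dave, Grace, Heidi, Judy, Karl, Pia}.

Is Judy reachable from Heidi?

Explore from Heidi.
Distance 1: reach Judy, Pia.
Found Judy.

Yes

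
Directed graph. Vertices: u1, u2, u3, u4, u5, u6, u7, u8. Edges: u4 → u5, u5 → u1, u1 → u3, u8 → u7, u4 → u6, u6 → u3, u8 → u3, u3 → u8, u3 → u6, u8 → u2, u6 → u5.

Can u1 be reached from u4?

Yes

Explore from u4.
Distance 1: reach u5, u6.
Distance 2: reach u1, u3.
Found u1.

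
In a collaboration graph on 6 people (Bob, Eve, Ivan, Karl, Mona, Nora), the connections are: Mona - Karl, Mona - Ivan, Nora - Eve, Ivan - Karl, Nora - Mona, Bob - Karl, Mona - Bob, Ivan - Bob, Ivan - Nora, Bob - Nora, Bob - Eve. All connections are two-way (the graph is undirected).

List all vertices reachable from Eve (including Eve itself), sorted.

Start at Eve.
Its neighbours: Bob, Nora.
Then their neighbours: Ivan, Karl, Mona.
Every vertex is now reached.

Bob, Eve, Ivan, Karl, Mona, Nora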